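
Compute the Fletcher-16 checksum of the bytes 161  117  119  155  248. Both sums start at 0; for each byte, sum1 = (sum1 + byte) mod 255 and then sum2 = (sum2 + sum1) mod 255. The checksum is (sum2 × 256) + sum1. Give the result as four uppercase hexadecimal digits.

9423

Running sums (mod 255):
  after byte 0 (161): sum1=161, sum2=161
  after byte 1 (117): sum1=23, sum2=184
  after byte 2 (119): sum1=142, sum2=71
  after byte 3 (155): sum1=42, sum2=113
  after byte 4 (248): sum1=35, sum2=148
Checksum = sum2·256 + sum1 = 148·256 + 35 = 37923 = 0x9423.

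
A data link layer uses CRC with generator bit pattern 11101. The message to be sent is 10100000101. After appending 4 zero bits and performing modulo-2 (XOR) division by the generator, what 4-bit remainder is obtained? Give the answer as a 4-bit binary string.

Append 4 zeros: 101000001010000. Divide by 11101 (XOR where the leading bit is 1):
  pos 0: 10100 XOR 11101 = 01001
  pos 1: 10010 XOR 11101 = 01111
  pos 2: 11110 XOR 11101 = 00011
  pos 5: 11010 XOR 11101 = 00111
  pos 7: 11110 XOR 11101 = 00011
  pos 10: 11000 XOR 11101 = 00101
Remainder (last 4 bits) = 0101. This is the CRC / FCS.

0101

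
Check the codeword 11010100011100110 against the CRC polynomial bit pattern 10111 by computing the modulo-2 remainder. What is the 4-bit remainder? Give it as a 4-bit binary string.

1000

Modulo-2 division of 11010100011100110 by 10111:
  pos 0: 11010 XOR 10111 = 01101
  pos 1: 11011 XOR 10111 = 01100
  pos 2: 11000 XOR 10111 = 01111
  pos 3: 11110 XOR 10111 = 01001
  pos 4: 10010 XOR 10111 = 00101
  pos 6: 10111 XOR 10111 = 00000
  pos 11: 10011 XOR 10111 = 00100
Remainder = 1000 (nonzero — an error is detected).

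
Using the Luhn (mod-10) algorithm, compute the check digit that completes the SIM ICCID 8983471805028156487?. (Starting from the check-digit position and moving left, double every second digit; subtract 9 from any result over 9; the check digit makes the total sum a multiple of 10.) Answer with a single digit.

6

Partial digits right→left: 7 8 4 6 5 1 8 2 0 5 0 8 1 7 4 3 8 9 8
Double every second digit counting from the check-digit position (so the 1st, 3rd, 5th, ... of the partial from the right).
  doubled (with −9 where >9): 5 8 1 7 0 0 2 8 7 7 → sum 45
  kept as-is: 8 6 1 2 5 8 7 3 9 → sum 49
Total = 45 + 49 = 94.
Check digit = (10 − (94 mod 10)) mod 10 = 6.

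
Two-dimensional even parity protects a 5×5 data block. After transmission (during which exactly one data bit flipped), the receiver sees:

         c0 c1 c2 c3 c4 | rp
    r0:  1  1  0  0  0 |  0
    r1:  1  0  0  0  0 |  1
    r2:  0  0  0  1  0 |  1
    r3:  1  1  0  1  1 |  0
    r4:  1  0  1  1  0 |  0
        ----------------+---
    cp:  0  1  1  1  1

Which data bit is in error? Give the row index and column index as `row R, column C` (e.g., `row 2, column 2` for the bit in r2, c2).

Recompute each row's even parity and compare to rp:
  r0: data parity 0, sent rp 0 → ok
  r1: data parity 1, sent rp 1 → ok
  r2: data parity 1, sent rp 1 → ok
  r3: data parity 0, sent rp 0 → ok
  r4: data parity 1, sent rp 0 → mismatch
Recompute each column's even parity and compare to cp:
  c0: data parity 0, sent cp 0 → ok
  c1: data parity 0, sent cp 1 → mismatch
  c2: data parity 1, sent cp 1 → ok
  c3: data parity 1, sent cp 1 → ok
  c4: data parity 1, sent cp 1 → ok
Exactly one row (r4) and one column (c1) fail → the flipped bit is at their intersection.

row 4, column 1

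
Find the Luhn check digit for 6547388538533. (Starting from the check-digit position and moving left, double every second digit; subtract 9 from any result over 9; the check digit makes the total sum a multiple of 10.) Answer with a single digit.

Partial digits right→left: 3 3 5 8 3 5 8 8 3 7 4 5 6
Double every second digit counting from the check-digit position (so the 1st, 3rd, 5th, ... of the partial from the right).
  doubled (with −9 where >9): 6 1 6 7 6 8 3 → sum 37
  kept as-is: 3 8 5 8 7 5 → sum 36
Total = 37 + 36 = 73.
Check digit = (10 − (73 mod 10)) mod 10 = 7.

7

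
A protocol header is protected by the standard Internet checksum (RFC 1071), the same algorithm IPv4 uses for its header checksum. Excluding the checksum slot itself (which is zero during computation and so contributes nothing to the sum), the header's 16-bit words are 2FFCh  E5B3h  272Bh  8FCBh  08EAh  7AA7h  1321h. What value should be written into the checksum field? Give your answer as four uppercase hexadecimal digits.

9CA6

One's-complement addition (fold any carry out of bit 15 back into bit 0):
  0x2FFC + 0xE5B3 = 0x115AF → wrap carry → 0x15B0
  0x15B0 + 0x272B = 0x03CDB
  0x3CDB + 0x8FCB = 0x0CCA6
  0xCCA6 + 0x08EA = 0x0D590
  0xD590 + 0x7AA7 = 0x15037 → wrap carry → 0x5038
  0x5038 + 0x1321 = 0x06359
One's-complement sum = 0x6359.
Checksum = ~0x6359 & 0xFFFF = 0x9CA6.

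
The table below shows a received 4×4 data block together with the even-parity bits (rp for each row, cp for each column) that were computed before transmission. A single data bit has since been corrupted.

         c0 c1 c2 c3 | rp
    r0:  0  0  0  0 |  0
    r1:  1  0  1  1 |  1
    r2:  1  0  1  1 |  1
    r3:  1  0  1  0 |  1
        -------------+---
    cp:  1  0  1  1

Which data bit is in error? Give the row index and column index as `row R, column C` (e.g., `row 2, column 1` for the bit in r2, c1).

row 3, column 3

Recompute each row's even parity and compare to rp:
  r0: data parity 0, sent rp 0 → ok
  r1: data parity 1, sent rp 1 → ok
  r2: data parity 1, sent rp 1 → ok
  r3: data parity 0, sent rp 1 → mismatch
Recompute each column's even parity and compare to cp:
  c0: data parity 1, sent cp 1 → ok
  c1: data parity 0, sent cp 0 → ok
  c2: data parity 1, sent cp 1 → ok
  c3: data parity 0, sent cp 1 → mismatch
Exactly one row (r3) and one column (c3) fail → the flipped bit is at their intersection.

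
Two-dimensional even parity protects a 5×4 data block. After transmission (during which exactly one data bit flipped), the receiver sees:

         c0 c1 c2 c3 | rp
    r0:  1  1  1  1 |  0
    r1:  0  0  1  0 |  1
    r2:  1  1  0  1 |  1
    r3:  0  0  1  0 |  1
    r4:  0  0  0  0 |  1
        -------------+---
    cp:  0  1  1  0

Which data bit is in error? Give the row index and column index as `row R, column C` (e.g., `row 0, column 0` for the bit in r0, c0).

Recompute each row's even parity and compare to rp:
  r0: data parity 0, sent rp 0 → ok
  r1: data parity 1, sent rp 1 → ok
  r2: data parity 1, sent rp 1 → ok
  r3: data parity 1, sent rp 1 → ok
  r4: data parity 0, sent rp 1 → mismatch
Recompute each column's even parity and compare to cp:
  c0: data parity 0, sent cp 0 → ok
  c1: data parity 0, sent cp 1 → mismatch
  c2: data parity 1, sent cp 1 → ok
  c3: data parity 0, sent cp 0 → ok
Exactly one row (r4) and one column (c1) fail → the flipped bit is at their intersection.

row 4, column 1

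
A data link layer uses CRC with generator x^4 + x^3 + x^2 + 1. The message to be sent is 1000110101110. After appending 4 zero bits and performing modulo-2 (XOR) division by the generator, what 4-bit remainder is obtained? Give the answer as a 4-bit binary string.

0010

Append 4 zeros: 10001101011100000. Divide by 11101 (XOR where the leading bit is 1):
  pos 0: 10001 XOR 11101 = 01100
  pos 1: 11001 XOR 11101 = 00100
  pos 3: 10001 XOR 11101 = 01100
  pos 4: 11000 XOR 11101 = 00101
  pos 6: 10111 XOR 11101 = 01010
  pos 7: 10101 XOR 11101 = 01000
  pos 8: 10000 XOR 11101 = 01101
  pos 9: 11010 XOR 11101 = 00111
  pos 11: 11100 XOR 11101 = 00001
Remainder (last 4 bits) = 0010. This is the CRC / FCS.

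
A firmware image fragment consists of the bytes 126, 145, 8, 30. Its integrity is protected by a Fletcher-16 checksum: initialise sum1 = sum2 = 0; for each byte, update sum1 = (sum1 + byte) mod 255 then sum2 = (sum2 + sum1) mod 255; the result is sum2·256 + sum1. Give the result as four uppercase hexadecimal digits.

DC36

Running sums (mod 255):
  after byte 0 (126): sum1=126, sum2=126
  after byte 1 (145): sum1=16, sum2=142
  after byte 2 (8): sum1=24, sum2=166
  after byte 3 (30): sum1=54, sum2=220
Checksum = sum2·256 + sum1 = 220·256 + 54 = 56374 = 0xDC36.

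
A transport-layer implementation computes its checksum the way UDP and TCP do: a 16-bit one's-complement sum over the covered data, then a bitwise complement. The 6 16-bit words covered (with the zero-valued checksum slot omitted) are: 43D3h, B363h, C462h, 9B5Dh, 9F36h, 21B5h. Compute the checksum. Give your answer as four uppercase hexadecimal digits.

One's-complement addition (fold any carry out of bit 15 back into bit 0):
  0x43D3 + 0xB363 = 0x0F736
  0xF736 + 0xC462 = 0x1BB98 → wrap carry → 0xBB99
  0xBB99 + 0x9B5D = 0x156F6 → wrap carry → 0x56F7
  0x56F7 + 0x9F36 = 0x0F62D
  0xF62D + 0x21B5 = 0x117E2 → wrap carry → 0x17E3
One's-complement sum = 0x17E3.
Checksum = ~0x17E3 & 0xFFFF = 0xE81C.

E81C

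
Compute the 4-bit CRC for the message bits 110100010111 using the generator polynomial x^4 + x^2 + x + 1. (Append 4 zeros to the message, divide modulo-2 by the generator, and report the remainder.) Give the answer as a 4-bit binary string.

1101

Append 4 zeros: 1101000101110000. Divide by 10111 (XOR where the leading bit is 1):
  pos 0: 11010 XOR 10111 = 01101
  pos 1: 11010 XOR 10111 = 01101
  pos 2: 11010 XOR 10111 = 01101
  pos 3: 11011 XOR 10111 = 01100
  pos 4: 11000 XOR 10111 = 01111
  pos 5: 11111 XOR 10111 = 01000
  pos 6: 10001 XOR 10111 = 00110
  pos 8: 11010 XOR 10111 = 01101
  pos 9: 11010 XOR 10111 = 01101
  pos 10: 11010 XOR 10111 = 01101
  pos 11: 11010 XOR 10111 = 01101
Remainder (last 4 bits) = 1101. This is the CRC / FCS.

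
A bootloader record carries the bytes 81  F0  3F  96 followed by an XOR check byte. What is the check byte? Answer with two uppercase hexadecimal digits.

XOR the bytes together:
  start with 0x81
  0x81 ⊕ 0xF0 = 0x71
  0x71 ⊕ 0x3F = 0x4E
  0x4E ⊕ 0x96 = 0xD8

D8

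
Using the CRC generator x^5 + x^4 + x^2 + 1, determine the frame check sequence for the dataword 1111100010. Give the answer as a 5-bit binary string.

Append 5 zeros: 111110001000000. Divide by 110101 (XOR where the leading bit is 1):
  pos 0: 111110 XOR 110101 = 001011
  pos 2: 101100 XOR 110101 = 011001
  pos 3: 110011 XOR 110101 = 000110
  pos 6: 110000 XOR 110101 = 000101
  pos 9: 101000 XOR 110101 = 011101
Remainder (last 5 bits) = 11101. This is the CRC / FCS.

11101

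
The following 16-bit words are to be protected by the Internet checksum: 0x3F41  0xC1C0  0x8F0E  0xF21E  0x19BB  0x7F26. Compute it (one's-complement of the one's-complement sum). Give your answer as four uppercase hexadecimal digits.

E4EE

One's-complement addition (fold any carry out of bit 15 back into bit 0):
  0x3F41 + 0xC1C0 = 0x10101 → wrap carry → 0x0102
  0x0102 + 0x8F0E = 0x09010
  0x9010 + 0xF21E = 0x1822E → wrap carry → 0x822F
  0x822F + 0x19BB = 0x09BEA
  0x9BEA + 0x7F26 = 0x11B10 → wrap carry → 0x1B11
One's-complement sum = 0x1B11.
Checksum = ~0x1B11 & 0xFFFF = 0xE4EE.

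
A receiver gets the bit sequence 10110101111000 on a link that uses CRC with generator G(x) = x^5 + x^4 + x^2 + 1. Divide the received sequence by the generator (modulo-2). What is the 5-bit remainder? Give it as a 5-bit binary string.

Modulo-2 division of 10110101111000 by 110101:
  pos 0: 101101 XOR 110101 = 011000
  pos 1: 110000 XOR 110101 = 000101
  pos 4: 101111 XOR 110101 = 011010
  pos 5: 110101 XOR 110101 = 000000
Remainder = 00000 (zero — the frame passes the CRC check).

00000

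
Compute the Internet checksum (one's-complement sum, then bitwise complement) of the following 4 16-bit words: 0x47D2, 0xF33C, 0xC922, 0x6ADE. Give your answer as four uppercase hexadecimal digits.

90EF

One's-complement addition (fold any carry out of bit 15 back into bit 0):
  0x47D2 + 0xF33C = 0x13B0E → wrap carry → 0x3B0F
  0x3B0F + 0xC922 = 0x10431 → wrap carry → 0x0432
  0x0432 + 0x6ADE = 0x06F10
One's-complement sum = 0x6F10.
Checksum = ~0x6F10 & 0xFFFF = 0x90EF.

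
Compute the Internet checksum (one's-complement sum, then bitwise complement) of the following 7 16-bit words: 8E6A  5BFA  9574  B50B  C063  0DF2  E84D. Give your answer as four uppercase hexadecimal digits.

1477

One's-complement addition (fold any carry out of bit 15 back into bit 0):
  0x8E6A + 0x5BFA = 0x0EA64
  0xEA64 + 0x9574 = 0x17FD8 → wrap carry → 0x7FD9
  0x7FD9 + 0xB50B = 0x134E4 → wrap carry → 0x34E5
  0x34E5 + 0xC063 = 0x0F548
  0xF548 + 0x0DF2 = 0x1033A → wrap carry → 0x033B
  0x033B + 0xE84D = 0x0EB88
One's-complement sum = 0xEB88.
Checksum = ~0xEB88 & 0xFFFF = 0x1477.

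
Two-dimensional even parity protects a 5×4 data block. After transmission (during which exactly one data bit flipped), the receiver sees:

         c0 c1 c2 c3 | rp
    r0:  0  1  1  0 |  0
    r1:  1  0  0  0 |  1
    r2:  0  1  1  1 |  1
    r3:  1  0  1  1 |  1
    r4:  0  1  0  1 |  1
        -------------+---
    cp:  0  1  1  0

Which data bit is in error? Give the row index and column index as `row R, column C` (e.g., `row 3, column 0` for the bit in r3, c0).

Recompute each row's even parity and compare to rp:
  r0: data parity 0, sent rp 0 → ok
  r1: data parity 1, sent rp 1 → ok
  r2: data parity 1, sent rp 1 → ok
  r3: data parity 1, sent rp 1 → ok
  r4: data parity 0, sent rp 1 → mismatch
Recompute each column's even parity and compare to cp:
  c0: data parity 0, sent cp 0 → ok
  c1: data parity 1, sent cp 1 → ok
  c2: data parity 1, sent cp 1 → ok
  c3: data parity 1, sent cp 0 → mismatch
Exactly one row (r4) and one column (c3) fail → the flipped bit is at their intersection.

row 4, column 3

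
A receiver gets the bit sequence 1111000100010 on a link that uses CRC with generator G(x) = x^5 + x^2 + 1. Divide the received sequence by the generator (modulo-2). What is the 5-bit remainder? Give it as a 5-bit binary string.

00101

Modulo-2 division of 1111000100010 by 100101:
  pos 0: 111100 XOR 100101 = 011001
  pos 1: 110010 XOR 100101 = 010111
  pos 2: 101111 XOR 100101 = 001010
  pos 4: 101000 XOR 100101 = 001101
  pos 6: 110101 XOR 100101 = 010000
  pos 7: 100000 XOR 100101 = 000101
Remainder = 00101 (nonzero — an error is detected).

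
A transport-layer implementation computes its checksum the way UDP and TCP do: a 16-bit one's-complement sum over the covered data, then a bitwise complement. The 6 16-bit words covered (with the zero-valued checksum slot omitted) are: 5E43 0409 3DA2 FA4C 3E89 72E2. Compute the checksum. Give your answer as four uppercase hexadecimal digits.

B458

One's-complement addition (fold any carry out of bit 15 back into bit 0):
  0x5E43 + 0x0409 = 0x0624C
  0x624C + 0x3DA2 = 0x09FEE
  0x9FEE + 0xFA4C = 0x19A3A → wrap carry → 0x9A3B
  0x9A3B + 0x3E89 = 0x0D8C4
  0xD8C4 + 0x72E2 = 0x14BA6 → wrap carry → 0x4BA7
One's-complement sum = 0x4BA7.
Checksum = ~0x4BA7 & 0xFFFF = 0xB458.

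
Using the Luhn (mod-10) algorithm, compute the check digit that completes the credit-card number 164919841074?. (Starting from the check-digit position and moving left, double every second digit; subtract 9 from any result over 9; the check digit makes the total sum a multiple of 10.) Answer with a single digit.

Partial digits right→left: 4 7 0 1 4 8 9 1 9 4 6 1
Double every second digit counting from the check-digit position (so the 1st, 3rd, 5th, ... of the partial from the right).
  doubled (with −9 where >9): 8 0 8 9 9 3 → sum 37
  kept as-is: 7 1 8 1 4 1 → sum 22
Total = 37 + 22 = 59.
Check digit = (10 − (59 mod 10)) mod 10 = 1.

1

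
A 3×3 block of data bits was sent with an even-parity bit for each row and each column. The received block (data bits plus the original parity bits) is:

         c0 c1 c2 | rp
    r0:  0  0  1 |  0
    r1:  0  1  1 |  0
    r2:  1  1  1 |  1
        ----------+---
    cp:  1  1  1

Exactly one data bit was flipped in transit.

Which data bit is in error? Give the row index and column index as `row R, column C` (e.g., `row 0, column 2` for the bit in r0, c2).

Recompute each row's even parity and compare to rp:
  r0: data parity 1, sent rp 0 → mismatch
  r1: data parity 0, sent rp 0 → ok
  r2: data parity 1, sent rp 1 → ok
Recompute each column's even parity and compare to cp:
  c0: data parity 1, sent cp 1 → ok
  c1: data parity 0, sent cp 1 → mismatch
  c2: data parity 1, sent cp 1 → ok
Exactly one row (r0) and one column (c1) fail → the flipped bit is at their intersection.

row 0, column 1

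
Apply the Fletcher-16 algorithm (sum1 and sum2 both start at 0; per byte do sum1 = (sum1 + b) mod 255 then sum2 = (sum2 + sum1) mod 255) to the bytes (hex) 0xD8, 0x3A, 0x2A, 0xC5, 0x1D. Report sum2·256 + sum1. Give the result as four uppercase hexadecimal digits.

Running sums (mod 255):
  after byte 0 (0xD8): sum1=216, sum2=216
  after byte 1 (0x3A): sum1=19, sum2=235
  after byte 2 (0x2A): sum1=61, sum2=41
  after byte 3 (0xC5): sum1=3, sum2=44
  after byte 4 (0x1D): sum1=32, sum2=76
Checksum = sum2·256 + sum1 = 76·256 + 32 = 19488 = 0x4C20.

4C20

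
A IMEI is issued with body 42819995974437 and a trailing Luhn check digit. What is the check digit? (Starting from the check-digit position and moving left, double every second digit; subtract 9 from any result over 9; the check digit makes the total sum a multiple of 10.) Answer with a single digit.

0

Partial digits right→left: 7 3 4 4 7 9 5 9 9 9 1 8 2 4
Double every second digit counting from the check-digit position (so the 1st, 3rd, 5th, ... of the partial from the right).
  doubled (with −9 where >9): 5 8 5 1 9 2 4 → sum 34
  kept as-is: 3 4 9 9 9 8 4 → sum 46
Total = 34 + 46 = 80.
Check digit = (10 − (80 mod 10)) mod 10 = 0.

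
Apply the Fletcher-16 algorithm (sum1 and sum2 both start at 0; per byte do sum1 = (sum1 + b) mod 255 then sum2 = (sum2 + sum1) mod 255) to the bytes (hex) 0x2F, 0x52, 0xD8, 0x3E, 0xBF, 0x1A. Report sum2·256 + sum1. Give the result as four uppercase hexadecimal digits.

6E72

Running sums (mod 255):
  after byte 0 (0x2F): sum1=47, sum2=47
  after byte 1 (0x52): sum1=129, sum2=176
  after byte 2 (0xD8): sum1=90, sum2=11
  after byte 3 (0x3E): sum1=152, sum2=163
  after byte 4 (0xBF): sum1=88, sum2=251
  after byte 5 (0x1A): sum1=114, sum2=110
Checksum = sum2·256 + sum1 = 110·256 + 114 = 28274 = 0x6E72.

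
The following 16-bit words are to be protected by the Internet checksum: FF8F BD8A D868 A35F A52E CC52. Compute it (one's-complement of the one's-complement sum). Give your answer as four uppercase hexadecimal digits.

559B

One's-complement addition (fold any carry out of bit 15 back into bit 0):
  0xFF8F + 0xBD8A = 0x1BD19 → wrap carry → 0xBD1A
  0xBD1A + 0xD868 = 0x19582 → wrap carry → 0x9583
  0x9583 + 0xA35F = 0x138E2 → wrap carry → 0x38E3
  0x38E3 + 0xA52E = 0x0DE11
  0xDE11 + 0xCC52 = 0x1AA63 → wrap carry → 0xAA64
One's-complement sum = 0xAA64.
Checksum = ~0xAA64 & 0xFFFF = 0x559B.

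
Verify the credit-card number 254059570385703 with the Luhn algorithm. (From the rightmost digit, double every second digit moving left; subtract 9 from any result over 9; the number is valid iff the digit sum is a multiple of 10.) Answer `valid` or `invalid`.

From the right, keep odd positions and double even positions (subtract 9 from any doubled value over 9):
  doubled (positions 2,4,...): 0 1 6 5 9 0 1 → sum 22
  kept (positions 1,3,...): 3 7 8 0 5 5 4 2 → sum 34
Total = 56.
56 mod 10 = 6, so the number is invalid.

invalid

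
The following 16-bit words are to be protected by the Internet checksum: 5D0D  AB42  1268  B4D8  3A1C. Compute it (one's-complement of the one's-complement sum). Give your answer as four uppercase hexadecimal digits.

One's-complement addition (fold any carry out of bit 15 back into bit 0):
  0x5D0D + 0xAB42 = 0x1084F → wrap carry → 0x0850
  0x0850 + 0x1268 = 0x01AB8
  0x1AB8 + 0xB4D8 = 0x0CF90
  0xCF90 + 0x3A1C = 0x109AC → wrap carry → 0x09AD
One's-complement sum = 0x09AD.
Checksum = ~0x09AD & 0xFFFF = 0xF652.

F652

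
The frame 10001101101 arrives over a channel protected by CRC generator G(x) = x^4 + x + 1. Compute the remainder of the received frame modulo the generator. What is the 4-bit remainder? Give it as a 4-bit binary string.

Modulo-2 division of 10001101101 by 10011:
  pos 0: 10001 XOR 10011 = 00010
  pos 3: 10101 XOR 10011 = 00110
  pos 5: 11010 XOR 10011 = 01001
  pos 6: 10011 XOR 10011 = 00000
Remainder = 0000 (zero — the frame passes the CRC check).

0000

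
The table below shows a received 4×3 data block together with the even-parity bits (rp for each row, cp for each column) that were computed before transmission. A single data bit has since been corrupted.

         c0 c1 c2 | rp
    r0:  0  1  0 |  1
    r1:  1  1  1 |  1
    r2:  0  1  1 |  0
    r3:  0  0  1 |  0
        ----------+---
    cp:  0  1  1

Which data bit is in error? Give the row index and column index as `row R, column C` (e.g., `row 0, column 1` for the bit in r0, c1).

row 3, column 0

Recompute each row's even parity and compare to rp:
  r0: data parity 1, sent rp 1 → ok
  r1: data parity 1, sent rp 1 → ok
  r2: data parity 0, sent rp 0 → ok
  r3: data parity 1, sent rp 0 → mismatch
Recompute each column's even parity and compare to cp:
  c0: data parity 1, sent cp 0 → mismatch
  c1: data parity 1, sent cp 1 → ok
  c2: data parity 1, sent cp 1 → ok
Exactly one row (r3) and one column (c0) fail → the flipped bit is at their intersection.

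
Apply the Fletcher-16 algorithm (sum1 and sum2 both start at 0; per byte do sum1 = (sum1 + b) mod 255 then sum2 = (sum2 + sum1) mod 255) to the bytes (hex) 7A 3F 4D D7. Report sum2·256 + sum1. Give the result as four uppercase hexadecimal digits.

1ADE

Running sums (mod 255):
  after byte 0 (7A): sum1=122, sum2=122
  after byte 1 (3F): sum1=185, sum2=52
  after byte 2 (4D): sum1=7, sum2=59
  after byte 3 (D7): sum1=222, sum2=26
Checksum = sum2·256 + sum1 = 26·256 + 222 = 6878 = 0x1ADE.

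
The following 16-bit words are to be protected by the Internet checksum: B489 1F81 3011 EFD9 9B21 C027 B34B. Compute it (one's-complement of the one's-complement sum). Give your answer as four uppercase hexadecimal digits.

FD74

One's-complement addition (fold any carry out of bit 15 back into bit 0):
  0xB489 + 0x1F81 = 0x0D40A
  0xD40A + 0x3011 = 0x1041B → wrap carry → 0x041C
  0x041C + 0xEFD9 = 0x0F3F5
  0xF3F5 + 0x9B21 = 0x18F16 → wrap carry → 0x8F17
  0x8F17 + 0xC027 = 0x14F3E → wrap carry → 0x4F3F
  0x4F3F + 0xB34B = 0x1028A → wrap carry → 0x028B
One's-complement sum = 0x028B.
Checksum = ~0x028B & 0xFFFF = 0xFD74.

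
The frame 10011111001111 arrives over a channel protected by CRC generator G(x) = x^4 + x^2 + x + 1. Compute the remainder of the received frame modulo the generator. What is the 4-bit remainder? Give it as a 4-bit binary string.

0000

Modulo-2 division of 10011111001111 by 10111:
  pos 0: 10011 XOR 10111 = 00100
  pos 2: 10011 XOR 10111 = 00100
  pos 4: 10010 XOR 10111 = 00101
  pos 6: 10101 XOR 10111 = 00010
  pos 9: 10111 XOR 10111 = 00000
Remainder = 0000 (zero — the frame passes the CRC check).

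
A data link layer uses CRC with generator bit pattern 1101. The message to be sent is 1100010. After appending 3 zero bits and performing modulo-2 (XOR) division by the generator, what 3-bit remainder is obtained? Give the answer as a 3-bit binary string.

001

Append 3 zeros: 1100010000. Divide by 1101 (XOR where the leading bit is 1):
  pos 0: 1100 XOR 1101 = 0001
  pos 3: 1010 XOR 1101 = 0111
  pos 4: 1110 XOR 1101 = 0011
  pos 6: 1100 XOR 1101 = 0001
Remainder (last 3 bits) = 001. This is the CRC / FCS.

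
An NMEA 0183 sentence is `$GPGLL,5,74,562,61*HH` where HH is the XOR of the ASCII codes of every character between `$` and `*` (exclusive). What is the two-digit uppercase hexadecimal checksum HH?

XOR the ASCII codes of the payload characters:
  'G' = 0x47 → acc = 0x47
  'P' = 0x50 → acc = 0x17
  'G' = 0x47 → acc = 0x50
  'L' = 0x4C → acc = 0x1C
  'L' = 0x4C → acc = 0x50
  ',' = 0x2C → acc = 0x7C
  '5' = 0x35 → acc = 0x49
  ',' = 0x2C → acc = 0x65
  '7' = 0x37 → acc = 0x52
  '4' = 0x34 → acc = 0x66
  ',' = 0x2C → acc = 0x4A
  '5' = 0x35 → acc = 0x7F
  '6' = 0x36 → acc = 0x49
  '2' = 0x32 → acc = 0x7B
  ',' = 0x2C → acc = 0x57
  '6' = 0x36 → acc = 0x61
  '1' = 0x31 → acc = 0x50
Checksum = 0x50.

50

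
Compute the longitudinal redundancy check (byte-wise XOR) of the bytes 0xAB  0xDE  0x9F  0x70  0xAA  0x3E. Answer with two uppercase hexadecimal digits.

0E

XOR the bytes together:
  start with 0xAB
  0xAB ⊕ 0xDE = 0x75
  0x75 ⊕ 0x9F = 0xEA
  0xEA ⊕ 0x70 = 0x9A
  0x9A ⊕ 0xAA = 0x30
  0x30 ⊕ 0x3E = 0x0E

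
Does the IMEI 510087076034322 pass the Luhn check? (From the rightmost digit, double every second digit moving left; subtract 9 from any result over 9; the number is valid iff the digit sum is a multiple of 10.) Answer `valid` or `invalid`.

invalid

From the right, keep odd positions and double even positions (subtract 9 from any doubled value over 9):
  doubled (positions 2,4,...): 4 8 0 5 5 0 2 → sum 24
  kept (positions 1,3,...): 2 3 3 6 0 8 0 5 → sum 27
Total = 51.
51 mod 10 = 1, so the number is invalid.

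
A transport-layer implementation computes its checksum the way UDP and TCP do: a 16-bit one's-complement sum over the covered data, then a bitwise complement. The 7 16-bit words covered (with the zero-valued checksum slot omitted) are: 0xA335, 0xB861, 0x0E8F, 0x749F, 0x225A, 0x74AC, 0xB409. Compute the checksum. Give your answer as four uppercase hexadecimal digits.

One's-complement addition (fold any carry out of bit 15 back into bit 0):
  0xA335 + 0xB861 = 0x15B96 → wrap carry → 0x5B97
  0x5B97 + 0x0E8F = 0x06A26
  0x6A26 + 0x749F = 0x0DEC5
  0xDEC5 + 0x225A = 0x1011F → wrap carry → 0x0120
  0x0120 + 0x74AC = 0x075CC
  0x75CC + 0xB409 = 0x129D5 → wrap carry → 0x29D6
One's-complement sum = 0x29D6.
Checksum = ~0x29D6 & 0xFFFF = 0xD629.

D629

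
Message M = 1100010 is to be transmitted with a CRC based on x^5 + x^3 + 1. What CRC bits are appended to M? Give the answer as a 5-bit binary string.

Append 5 zeros: 110001000000. Divide by 101001 (XOR where the leading bit is 1):
  pos 0: 110001 XOR 101001 = 011000
  pos 1: 110000 XOR 101001 = 011001
  pos 2: 110010 XOR 101001 = 011011
  pos 3: 110110 XOR 101001 = 011111
  pos 4: 111110 XOR 101001 = 010111
  pos 5: 101110 XOR 101001 = 000111
Remainder (last 5 bits) = 01110. This is the CRC / FCS.

01110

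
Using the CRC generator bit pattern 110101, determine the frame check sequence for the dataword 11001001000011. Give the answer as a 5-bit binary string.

Append 5 zeros: 1100100100001100000. Divide by 110101 (XOR where the leading bit is 1):
  pos 0: 110010 XOR 110101 = 000111
  pos 3: 111010 XOR 110101 = 001111
  pos 5: 111100 XOR 110101 = 001001
  pos 7: 100101 XOR 110101 = 010000
  pos 8: 100001 XOR 110101 = 010100
  pos 9: 101000 XOR 110101 = 011101
  pos 10: 111010 XOR 110101 = 001111
  pos 12: 111100 XOR 110101 = 001001
Remainder (last 5 bits) = 10010. This is the CRC / FCS.

10010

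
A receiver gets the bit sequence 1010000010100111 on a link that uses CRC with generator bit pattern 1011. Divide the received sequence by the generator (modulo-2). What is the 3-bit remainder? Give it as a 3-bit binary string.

110

Modulo-2 division of 1010000010100111 by 1011:
  pos 0: 1010 XOR 1011 = 0001
  pos 3: 1000 XOR 1011 = 0011
  pos 5: 1101 XOR 1011 = 0110
  pos 6: 1100 XOR 1011 = 0111
  pos 7: 1111 XOR 1011 = 0100
  pos 8: 1000 XOR 1011 = 0011
  pos 10: 1101 XOR 1011 = 0110
  pos 11: 1101 XOR 1011 = 0110
  pos 12: 1101 XOR 1011 = 0110
Remainder = 110 (nonzero — an error is detected).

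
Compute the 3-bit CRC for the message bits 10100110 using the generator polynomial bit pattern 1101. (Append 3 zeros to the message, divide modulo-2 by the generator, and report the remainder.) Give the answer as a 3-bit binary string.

Append 3 zeros: 10100110000. Divide by 1101 (XOR where the leading bit is 1):
  pos 0: 1010 XOR 1101 = 0111
  pos 1: 1110 XOR 1101 = 0011
  pos 3: 1111 XOR 1101 = 0010
  pos 5: 1000 XOR 1101 = 0101
  pos 6: 1010 XOR 1101 = 0111
  pos 7: 1110 XOR 1101 = 0011
Remainder (last 3 bits) = 011. This is the CRC / FCS.

011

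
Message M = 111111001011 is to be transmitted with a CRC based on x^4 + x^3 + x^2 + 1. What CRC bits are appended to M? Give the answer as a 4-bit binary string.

Append 4 zeros: 1111110010110000. Divide by 11101 (XOR where the leading bit is 1):
  pos 0: 11111 XOR 11101 = 00010
  pos 3: 10100 XOR 11101 = 01001
  pos 4: 10011 XOR 11101 = 01110
  pos 5: 11100 XOR 11101 = 00001
  pos 9: 11100 XOR 11101 = 00001
Remainder (last 4 bits) = 0100. This is the CRC / FCS.

0100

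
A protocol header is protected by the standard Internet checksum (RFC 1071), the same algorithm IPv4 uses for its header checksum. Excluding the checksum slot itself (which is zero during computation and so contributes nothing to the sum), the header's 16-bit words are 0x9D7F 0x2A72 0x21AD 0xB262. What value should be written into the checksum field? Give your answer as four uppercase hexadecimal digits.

One's-complement addition (fold any carry out of bit 15 back into bit 0):
  0x9D7F + 0x2A72 = 0x0C7F1
  0xC7F1 + 0x21AD = 0x0E99E
  0xE99E + 0xB262 = 0x19C00 → wrap carry → 0x9C01
One's-complement sum = 0x9C01.
Checksum = ~0x9C01 & 0xFFFF = 0x63FE.

63FE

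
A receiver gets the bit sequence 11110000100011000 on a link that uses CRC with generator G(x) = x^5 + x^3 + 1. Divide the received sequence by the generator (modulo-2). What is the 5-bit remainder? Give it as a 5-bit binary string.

11110

Modulo-2 division of 11110000100011000 by 101001:
  pos 0: 111100 XOR 101001 = 010101
  pos 1: 101010 XOR 101001 = 000011
  pos 5: 110100 XOR 101001 = 011101
  pos 6: 111010 XOR 101001 = 010011
  pos 7: 100111 XOR 101001 = 001110
  pos 9: 111010 XOR 101001 = 010011
  pos 10: 100110 XOR 101001 = 001111
Remainder = 11110 (nonzero — an error is detected).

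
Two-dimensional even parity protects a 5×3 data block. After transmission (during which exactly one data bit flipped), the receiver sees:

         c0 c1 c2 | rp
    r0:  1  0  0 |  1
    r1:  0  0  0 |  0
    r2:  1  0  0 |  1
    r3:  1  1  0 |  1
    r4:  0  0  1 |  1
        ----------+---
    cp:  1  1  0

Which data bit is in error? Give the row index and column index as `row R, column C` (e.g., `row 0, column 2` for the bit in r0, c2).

row 3, column 2

Recompute each row's even parity and compare to rp:
  r0: data parity 1, sent rp 1 → ok
  r1: data parity 0, sent rp 0 → ok
  r2: data parity 1, sent rp 1 → ok
  r3: data parity 0, sent rp 1 → mismatch
  r4: data parity 1, sent rp 1 → ok
Recompute each column's even parity and compare to cp:
  c0: data parity 1, sent cp 1 → ok
  c1: data parity 1, sent cp 1 → ok
  c2: data parity 1, sent cp 0 → mismatch
Exactly one row (r3) and one column (c2) fail → the flipped bit is at their intersection.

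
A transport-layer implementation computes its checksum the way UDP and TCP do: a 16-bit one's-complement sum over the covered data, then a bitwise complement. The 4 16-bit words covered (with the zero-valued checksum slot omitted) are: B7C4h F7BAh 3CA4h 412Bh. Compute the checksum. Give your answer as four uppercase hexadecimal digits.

One's-complement addition (fold any carry out of bit 15 back into bit 0):
  0xB7C4 + 0xF7BA = 0x1AF7E → wrap carry → 0xAF7F
  0xAF7F + 0x3CA4 = 0x0EC23
  0xEC23 + 0x412B = 0x12D4E → wrap carry → 0x2D4F
One's-complement sum = 0x2D4F.
Checksum = ~0x2D4F & 0xFFFF = 0xD2B0.

D2B0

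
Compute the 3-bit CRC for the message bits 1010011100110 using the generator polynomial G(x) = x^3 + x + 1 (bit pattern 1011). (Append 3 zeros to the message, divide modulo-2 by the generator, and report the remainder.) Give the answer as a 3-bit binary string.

Append 3 zeros: 1010011100110000. Divide by 1011 (XOR where the leading bit is 1):
  pos 0: 1010 XOR 1011 = 0001
  pos 3: 1011 XOR 1011 = 0000
  pos 7: 1001 XOR 1011 = 0010
  pos 9: 1010 XOR 1011 = 0001
  pos 12: 1000 XOR 1011 = 0011
Remainder (last 3 bits) = 011. This is the CRC / FCS.

011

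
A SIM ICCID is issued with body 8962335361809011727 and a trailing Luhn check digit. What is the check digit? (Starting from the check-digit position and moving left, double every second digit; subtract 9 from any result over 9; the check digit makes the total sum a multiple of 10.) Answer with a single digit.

Partial digits right→left: 7 2 7 1 1 0 9 0 8 1 6 3 5 3 3 2 6 9 8
Double every second digit counting from the check-digit position (so the 1st, 3rd, 5th, ... of the partial from the right).
  doubled (with −9 where >9): 5 5 2 9 7 3 1 6 3 7 → sum 48
  kept as-is: 2 1 0 0 1 3 3 2 9 → sum 21
Total = 48 + 21 = 69.
Check digit = (10 − (69 mod 10)) mod 10 = 1.

1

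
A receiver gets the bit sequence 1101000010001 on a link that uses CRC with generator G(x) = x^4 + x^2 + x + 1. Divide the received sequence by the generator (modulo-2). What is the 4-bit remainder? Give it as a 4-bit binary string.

Modulo-2 division of 1101000010001 by 10111:
  pos 0: 11010 XOR 10111 = 01101
  pos 1: 11010 XOR 10111 = 01101
  pos 2: 11010 XOR 10111 = 01101
  pos 3: 11010 XOR 10111 = 01101
  pos 4: 11011 XOR 10111 = 01100
  pos 5: 11000 XOR 10111 = 01111
  pos 6: 11110 XOR 10111 = 01001
  pos 7: 10010 XOR 10111 = 00101
Remainder = 1011 (nonzero — an error is detected).

1011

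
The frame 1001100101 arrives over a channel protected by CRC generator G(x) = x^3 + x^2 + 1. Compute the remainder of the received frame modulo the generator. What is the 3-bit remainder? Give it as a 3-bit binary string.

Modulo-2 division of 1001100101 by 1101:
  pos 0: 1001 XOR 1101 = 0100
  pos 1: 1001 XOR 1101 = 0100
  pos 2: 1000 XOR 1101 = 0101
  pos 3: 1010 XOR 1101 = 0111
  pos 4: 1111 XOR 1101 = 0010
  pos 6: 1001 XOR 1101 = 0100
Remainder = 100 (nonzero — an error is detected).

100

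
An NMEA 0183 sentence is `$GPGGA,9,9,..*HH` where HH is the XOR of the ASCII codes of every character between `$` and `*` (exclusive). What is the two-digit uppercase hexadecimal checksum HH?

XOR the ASCII codes of the payload characters:
  'G' = 0x47 → acc = 0x47
  'P' = 0x50 → acc = 0x17
  'G' = 0x47 → acc = 0x50
  'G' = 0x47 → acc = 0x17
  'A' = 0x41 → acc = 0x56
  ',' = 0x2C → acc = 0x7A
  '9' = 0x39 → acc = 0x43
  ',' = 0x2C → acc = 0x6F
  '9' = 0x39 → acc = 0x56
  ',' = 0x2C → acc = 0x7A
  '.' = 0x2E → acc = 0x54
  '.' = 0x2E → acc = 0x7A
Checksum = 0x7A.

7A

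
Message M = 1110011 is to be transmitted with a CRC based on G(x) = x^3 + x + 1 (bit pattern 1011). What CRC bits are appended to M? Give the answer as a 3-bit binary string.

Append 3 zeros: 1110011000. Divide by 1011 (XOR where the leading bit is 1):
  pos 0: 1110 XOR 1011 = 0101
  pos 1: 1010 XOR 1011 = 0001
  pos 4: 1110 XOR 1011 = 0101
  pos 5: 1010 XOR 1011 = 0001
Remainder (last 3 bits) = 010. This is the CRC / FCS.

010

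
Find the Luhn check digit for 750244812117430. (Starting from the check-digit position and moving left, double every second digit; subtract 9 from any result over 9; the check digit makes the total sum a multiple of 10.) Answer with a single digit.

Partial digits right→left: 0 3 4 7 1 1 2 1 8 4 4 2 0 5 7
Double every second digit counting from the check-digit position (so the 1st, 3rd, 5th, ... of the partial from the right).
  doubled (with −9 where >9): 0 8 2 4 7 8 0 5 → sum 34
  kept as-is: 3 7 1 1 4 2 5 → sum 23
Total = 34 + 23 = 57.
Check digit = (10 − (57 mod 10)) mod 10 = 3.

3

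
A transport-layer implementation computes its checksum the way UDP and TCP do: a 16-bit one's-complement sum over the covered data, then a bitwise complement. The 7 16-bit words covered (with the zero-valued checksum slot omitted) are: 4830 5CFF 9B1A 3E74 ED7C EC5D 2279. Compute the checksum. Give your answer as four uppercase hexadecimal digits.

84ED

One's-complement addition (fold any carry out of bit 15 back into bit 0):
  0x4830 + 0x5CFF = 0x0A52F
  0xA52F + 0x9B1A = 0x14049 → wrap carry → 0x404A
  0x404A + 0x3E74 = 0x07EBE
  0x7EBE + 0xED7C = 0x16C3A → wrap carry → 0x6C3B
  0x6C3B + 0xEC5D = 0x15898 → wrap carry → 0x5899
  0x5899 + 0x2279 = 0x07B12
One's-complement sum = 0x7B12.
Checksum = ~0x7B12 & 0xFFFF = 0x84ED.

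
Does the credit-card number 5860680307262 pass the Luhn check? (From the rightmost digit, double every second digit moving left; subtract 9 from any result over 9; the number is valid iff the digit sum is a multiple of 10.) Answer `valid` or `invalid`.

invalid

From the right, keep odd positions and double even positions (subtract 9 from any doubled value over 9):
  doubled (positions 2,4,...): 3 5 6 7 0 7 → sum 28
  kept (positions 1,3,...): 2 2 0 0 6 6 5 → sum 21
Total = 49.
49 mod 10 = 9, so the number is invalid.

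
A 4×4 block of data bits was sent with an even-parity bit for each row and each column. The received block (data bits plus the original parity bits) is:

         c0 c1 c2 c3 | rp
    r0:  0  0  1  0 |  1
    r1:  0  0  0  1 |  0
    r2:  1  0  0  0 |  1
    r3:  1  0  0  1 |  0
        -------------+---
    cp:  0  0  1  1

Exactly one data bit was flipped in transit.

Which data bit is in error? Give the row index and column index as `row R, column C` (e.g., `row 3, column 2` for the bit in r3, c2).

Recompute each row's even parity and compare to rp:
  r0: data parity 1, sent rp 1 → ok
  r1: data parity 1, sent rp 0 → mismatch
  r2: data parity 1, sent rp 1 → ok
  r3: data parity 0, sent rp 0 → ok
Recompute each column's even parity and compare to cp:
  c0: data parity 0, sent cp 0 → ok
  c1: data parity 0, sent cp 0 → ok
  c2: data parity 1, sent cp 1 → ok
  c3: data parity 0, sent cp 1 → mismatch
Exactly one row (r1) and one column (c3) fail → the flipped bit is at their intersection.

row 1, column 3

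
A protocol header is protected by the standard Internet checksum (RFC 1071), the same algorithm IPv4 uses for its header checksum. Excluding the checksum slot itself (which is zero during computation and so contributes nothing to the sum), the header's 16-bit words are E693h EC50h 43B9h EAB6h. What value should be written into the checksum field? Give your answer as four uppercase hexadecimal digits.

One's-complement addition (fold any carry out of bit 15 back into bit 0):
  0xE693 + 0xEC50 = 0x1D2E3 → wrap carry → 0xD2E4
  0xD2E4 + 0x43B9 = 0x1169D → wrap carry → 0x169E
  0x169E + 0xEAB6 = 0x10154 → wrap carry → 0x0155
One's-complement sum = 0x0155.
Checksum = ~0x0155 & 0xFFFF = 0xFEAA.

FEAA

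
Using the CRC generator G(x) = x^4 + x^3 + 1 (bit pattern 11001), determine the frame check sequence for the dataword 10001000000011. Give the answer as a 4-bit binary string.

Append 4 zeros: 100010000000110000. Divide by 11001 (XOR where the leading bit is 1):
  pos 0: 10001 XOR 11001 = 01000
  pos 1: 10000 XOR 11001 = 01001
  pos 2: 10010 XOR 11001 = 01011
  pos 3: 10110 XOR 11001 = 01111
  pos 4: 11110 XOR 11001 = 00111
  pos 6: 11100 XOR 11001 = 00101
  pos 8: 10101 XOR 11001 = 01100
  pos 9: 11001 XOR 11001 = 00000
Remainder (last 4 bits) = 0000. This is the CRC / FCS.

0000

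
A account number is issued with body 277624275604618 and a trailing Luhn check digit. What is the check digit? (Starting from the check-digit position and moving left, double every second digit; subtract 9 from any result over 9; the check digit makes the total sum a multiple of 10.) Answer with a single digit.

Partial digits right→left: 8 1 6 4 0 6 5 7 2 4 2 6 7 7 2
Double every second digit counting from the check-digit position (so the 1st, 3rd, 5th, ... of the partial from the right).
  doubled (with −9 where >9): 7 3 0 1 4 4 5 4 → sum 28
  kept as-is: 1 4 6 7 4 6 7 → sum 35
Total = 28 + 35 = 63.
Check digit = (10 − (63 mod 10)) mod 10 = 7.

7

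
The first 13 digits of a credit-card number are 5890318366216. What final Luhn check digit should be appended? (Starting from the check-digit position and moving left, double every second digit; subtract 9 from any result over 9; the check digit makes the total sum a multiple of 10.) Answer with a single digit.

8

Partial digits right→left: 6 1 2 6 6 3 8 1 3 0 9 8 5
Double every second digit counting from the check-digit position (so the 1st, 3rd, 5th, ... of the partial from the right).
  doubled (with −9 where >9): 3 4 3 7 6 9 1 → sum 33
  kept as-is: 1 6 3 1 0 8 → sum 19
Total = 33 + 19 = 52.
Check digit = (10 − (52 mod 10)) mod 10 = 8.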